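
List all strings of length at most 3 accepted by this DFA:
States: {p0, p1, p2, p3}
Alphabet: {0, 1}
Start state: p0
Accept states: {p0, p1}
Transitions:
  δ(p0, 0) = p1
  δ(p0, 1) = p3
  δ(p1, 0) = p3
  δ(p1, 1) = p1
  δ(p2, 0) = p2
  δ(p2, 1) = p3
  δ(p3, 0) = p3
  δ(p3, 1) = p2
ε, 0, 01, 011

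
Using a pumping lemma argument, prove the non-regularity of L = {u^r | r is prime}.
Assume L is regular with pumping length p. Idea: pumping by a suitable count produces a composite length.
Let q be a prime with q ≥ p and choose s = u^q ∈ L. By the pumping lemma, s = xyz with |xy| ≤ p, |y| = k ≥ 1. Take i = q+1: |xy^(q+1)z| = q + q·k = q(1+k). Since q ≥ 2 and 1+k ≥ 2, q(1+k) is composite, so xy^(q+1)z ∉ L.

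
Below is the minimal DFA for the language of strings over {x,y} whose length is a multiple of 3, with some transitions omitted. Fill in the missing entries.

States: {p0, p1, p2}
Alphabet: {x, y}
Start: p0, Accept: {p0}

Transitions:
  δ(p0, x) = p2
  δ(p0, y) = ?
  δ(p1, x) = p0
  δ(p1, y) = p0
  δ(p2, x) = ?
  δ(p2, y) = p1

From the language and accept set, identify what each state tracks — p0: length ≡ 0 (mod 3); p1: length ≡ 2 (mod 3); p2: length ≡ 1 (mod 3).
Each missing δ(q, a) is the state matching the new tracked value after reading a.
δ(p0, y) = p2; δ(p2, x) = p1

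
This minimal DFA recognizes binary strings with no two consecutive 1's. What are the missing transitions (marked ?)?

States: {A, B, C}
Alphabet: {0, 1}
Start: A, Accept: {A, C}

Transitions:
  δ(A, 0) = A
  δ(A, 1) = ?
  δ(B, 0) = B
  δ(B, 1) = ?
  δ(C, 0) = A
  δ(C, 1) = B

From the language and accept set, identify what each state tracks — A: last symbol not 1 (ok); B: saw 11 (dead); C: last symbol 1 (ok).
Each missing δ(q, a) is the state matching the new tracked value after reading a.
δ(A, 1) = C; δ(B, 1) = B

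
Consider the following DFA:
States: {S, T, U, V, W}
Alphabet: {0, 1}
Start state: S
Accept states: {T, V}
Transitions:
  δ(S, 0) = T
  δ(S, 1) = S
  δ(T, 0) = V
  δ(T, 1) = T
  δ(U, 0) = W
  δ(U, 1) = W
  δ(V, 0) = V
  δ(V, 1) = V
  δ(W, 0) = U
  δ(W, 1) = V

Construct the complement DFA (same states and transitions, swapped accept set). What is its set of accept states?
Complement accept states = All states \ Original accept states
= {S, T, U, V, W} \ {T, V}
{S, U, W}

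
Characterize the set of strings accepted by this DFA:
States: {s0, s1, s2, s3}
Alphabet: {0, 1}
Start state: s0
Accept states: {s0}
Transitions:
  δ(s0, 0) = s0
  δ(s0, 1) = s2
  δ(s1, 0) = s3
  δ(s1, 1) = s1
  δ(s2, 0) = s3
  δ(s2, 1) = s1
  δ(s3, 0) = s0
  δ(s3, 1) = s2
Testing a few strings:
  '1' → reject
  '1000' → accept
  '0100' → accept
  '01' → reject
State roles: s0=value ≡ 0 (mod 4); s1=value ≡ 3 (mod 4); s2=value ≡ 1 (mod 4); s3=value ≡ 2 (mod 4)
All binary strings representing a multiple of 4 (read in base 2; leading zeros allowed and ε counts as 0)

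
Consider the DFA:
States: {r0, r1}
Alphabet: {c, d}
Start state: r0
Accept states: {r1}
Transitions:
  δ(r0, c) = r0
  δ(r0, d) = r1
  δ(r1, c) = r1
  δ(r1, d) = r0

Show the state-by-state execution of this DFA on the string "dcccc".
read 'd': r0 → r1
  read 'c': r1 → r1
  read 'c': r1 → r1
  read 'c': r1 → r1
  read 'c': r1 → r1
r0 -> r1 -> r1 -> r1 -> r1 -> r1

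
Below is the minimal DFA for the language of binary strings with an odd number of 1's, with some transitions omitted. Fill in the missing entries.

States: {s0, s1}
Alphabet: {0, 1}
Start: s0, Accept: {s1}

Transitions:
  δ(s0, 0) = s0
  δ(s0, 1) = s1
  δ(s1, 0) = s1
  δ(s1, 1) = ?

From the language and accept set, identify what each state tracks — s0: even number of 1's so far; s1: odd number of 1's so far.
Each missing δ(q, a) is the state matching the new tracked value after reading a.
δ(s1, 1) = s0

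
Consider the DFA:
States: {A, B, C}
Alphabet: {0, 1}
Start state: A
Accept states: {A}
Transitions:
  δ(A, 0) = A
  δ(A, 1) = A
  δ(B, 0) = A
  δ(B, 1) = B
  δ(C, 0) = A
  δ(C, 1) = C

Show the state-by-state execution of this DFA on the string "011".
read '0': A → A
  read '1': A → A
  read '1': A → A
A -> A -> A -> A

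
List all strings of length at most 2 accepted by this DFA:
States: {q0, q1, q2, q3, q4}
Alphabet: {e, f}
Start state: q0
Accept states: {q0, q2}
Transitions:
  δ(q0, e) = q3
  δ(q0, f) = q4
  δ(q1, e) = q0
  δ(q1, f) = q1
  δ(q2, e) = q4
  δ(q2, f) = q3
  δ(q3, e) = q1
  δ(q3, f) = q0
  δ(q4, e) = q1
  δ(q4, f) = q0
ε, ef, ff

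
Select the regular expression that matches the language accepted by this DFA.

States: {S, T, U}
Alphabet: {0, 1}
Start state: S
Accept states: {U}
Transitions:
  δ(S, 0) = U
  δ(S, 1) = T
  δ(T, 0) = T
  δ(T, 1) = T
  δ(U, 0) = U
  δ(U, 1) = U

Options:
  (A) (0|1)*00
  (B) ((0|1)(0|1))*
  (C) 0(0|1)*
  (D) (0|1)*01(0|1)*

Check each option against the DFA on short strings; one disagreement eliminates an option:
  (A) (0|1)*00: on '0' the DFA goes S → U and accepts (U ∈ Accept), but the regex does not match it → eliminate
  (B) ((0|1)(0|1))*: on ε the DFA stays in S and rejects (S ∉ Accept), but the regex matches it → eliminate
  (C) 0(0|1)*: agrees with the DFA on every string of length ≤ 6
  (D) (0|1)*01(0|1)*: on '0' the DFA goes S → U and accepts (U ∈ Accept), but the regex does not match it → eliminate
Only (C) is consistent with the DFA.
(C) 0(0|1)*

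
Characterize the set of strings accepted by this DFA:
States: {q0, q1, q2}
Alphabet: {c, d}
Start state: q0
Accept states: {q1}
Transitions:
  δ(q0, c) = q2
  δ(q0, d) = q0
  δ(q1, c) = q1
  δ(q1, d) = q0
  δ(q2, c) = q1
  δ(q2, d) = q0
Testing a few strings:
  'dcdc' → reject
  'cd' → reject
  'dcc' → accept
  'cddc' → reject
State roles: q0=last symbol not c; q1=two trailing c's; q2=one trailing c
All strings over {c,d} ending with cc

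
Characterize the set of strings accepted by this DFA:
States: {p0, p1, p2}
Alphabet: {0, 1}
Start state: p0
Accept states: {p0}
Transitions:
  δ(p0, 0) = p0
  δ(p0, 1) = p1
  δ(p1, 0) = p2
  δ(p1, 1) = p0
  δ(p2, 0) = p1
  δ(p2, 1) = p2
Testing a few strings:
  '1' → reject
  '1100' → accept
  '0011' → accept
  '0' → accept
State roles: p0=value ≡ 0 (mod 3); p1=value ≡ 1 (mod 3); p2=value ≡ 2 (mod 3)
All binary strings representing a multiple of 3 (read in base 2; leading zeros allowed and ε counts as 0)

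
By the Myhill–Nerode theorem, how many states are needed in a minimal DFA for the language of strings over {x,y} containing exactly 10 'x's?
By Myhill–Nerode, count the distinguishable equivalence classes: 12 classes — having seen 0, 1, …, 10, or >10 copies of 'x'; the count-10 class is the only accepting one and >10 is dead.
12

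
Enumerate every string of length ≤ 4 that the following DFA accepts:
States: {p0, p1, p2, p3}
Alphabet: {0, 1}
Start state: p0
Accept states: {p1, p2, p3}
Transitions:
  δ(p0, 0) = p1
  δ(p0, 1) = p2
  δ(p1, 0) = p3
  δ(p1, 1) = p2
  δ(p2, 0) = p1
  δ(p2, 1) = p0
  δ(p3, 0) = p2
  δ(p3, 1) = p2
0, 1, 00, 01, 10, 000, 001, 010, 100, 101, 110, 111, 0000, 0010, 0100, 0101, 0110, 0111, 1000, 1001, 1010, 1100, 1101, 1110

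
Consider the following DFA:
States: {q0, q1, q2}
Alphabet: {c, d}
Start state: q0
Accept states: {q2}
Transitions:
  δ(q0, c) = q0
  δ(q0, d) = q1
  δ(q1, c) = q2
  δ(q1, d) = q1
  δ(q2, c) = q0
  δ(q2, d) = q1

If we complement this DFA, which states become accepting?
Complement accept states = All states \ Original accept states
= {q0, q1, q2} \ {q2}
{q0, q1}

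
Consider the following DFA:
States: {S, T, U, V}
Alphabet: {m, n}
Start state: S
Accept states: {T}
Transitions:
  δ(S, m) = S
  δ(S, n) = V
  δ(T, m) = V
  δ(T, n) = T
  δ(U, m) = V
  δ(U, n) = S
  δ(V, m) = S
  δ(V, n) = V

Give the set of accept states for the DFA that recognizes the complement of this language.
Complement accept states = All states \ Original accept states
= {S, T, U, V} \ {T}
{S, U, V}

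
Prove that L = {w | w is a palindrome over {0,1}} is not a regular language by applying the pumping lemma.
Assume L is regular with pumping length p. Idea: pumping the leading 0-block breaks the symmetry.
Choose s = 0^p 1 0^p (a palindrome of length 2p+1 ≥ p). By the pumping lemma, s = xyz with |xy| ≤ p, |y| > 0, so y = 0^k with k > 0 (xy lies entirely in the first 0^p). Then xy²z = 0^(p+k) 1 0^p, which is not a palindrome since p+k ≠ p.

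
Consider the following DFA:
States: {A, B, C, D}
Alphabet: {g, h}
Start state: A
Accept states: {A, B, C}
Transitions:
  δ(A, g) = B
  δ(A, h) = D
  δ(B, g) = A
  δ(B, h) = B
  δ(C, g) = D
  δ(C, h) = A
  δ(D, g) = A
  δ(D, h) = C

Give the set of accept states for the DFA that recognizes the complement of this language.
Complement accept states = All states \ Original accept states
= {A, B, C, D} \ {A, B, C}
{D}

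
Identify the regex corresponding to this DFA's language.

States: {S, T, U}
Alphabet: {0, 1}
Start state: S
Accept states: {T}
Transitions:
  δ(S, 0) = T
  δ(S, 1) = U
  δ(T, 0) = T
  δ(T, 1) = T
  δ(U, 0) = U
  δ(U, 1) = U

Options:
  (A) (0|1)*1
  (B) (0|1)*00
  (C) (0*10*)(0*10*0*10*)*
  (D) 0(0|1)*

Check each option against the DFA on short strings; one disagreement eliminates an option:
  (A) (0|1)*1: on '0' the DFA goes S → T and accepts (T ∈ Accept), but the regex does not match it → eliminate
  (B) (0|1)*00: on '0' the DFA goes S → T and accepts (T ∈ Accept), but the regex does not match it → eliminate
  (C) (0*10*)(0*10*0*10*)*: on '0' the DFA goes S → T and accepts (T ∈ Accept), but the regex does not match it → eliminate
  (D) 0(0|1)*: agrees with the DFA on every string of length ≤ 6
Only (D) is consistent with the DFA.
(D) 0(0|1)*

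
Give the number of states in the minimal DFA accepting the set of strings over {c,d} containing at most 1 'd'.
By Myhill–Nerode, count the distinguishable equivalence classes: 3 classes — having seen 0, 1, or >1 copies of 'd'; counts 0 through 1 are accepting and >1 is dead.
3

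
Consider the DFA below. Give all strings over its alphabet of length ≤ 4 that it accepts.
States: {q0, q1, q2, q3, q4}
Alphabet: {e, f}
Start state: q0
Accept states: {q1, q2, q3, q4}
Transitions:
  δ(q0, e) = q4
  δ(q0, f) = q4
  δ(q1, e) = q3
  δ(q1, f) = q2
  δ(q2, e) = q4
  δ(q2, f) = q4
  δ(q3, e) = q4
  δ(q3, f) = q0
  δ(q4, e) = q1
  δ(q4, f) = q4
e, f, ee, ef, fe, ff, eee, eef, efe, eff, fee, fef, ffe, fff, eeee, eefe, eeff, efee, efef, effe, efff, feee, fefe, feff, ffee, ffef, fffe, ffff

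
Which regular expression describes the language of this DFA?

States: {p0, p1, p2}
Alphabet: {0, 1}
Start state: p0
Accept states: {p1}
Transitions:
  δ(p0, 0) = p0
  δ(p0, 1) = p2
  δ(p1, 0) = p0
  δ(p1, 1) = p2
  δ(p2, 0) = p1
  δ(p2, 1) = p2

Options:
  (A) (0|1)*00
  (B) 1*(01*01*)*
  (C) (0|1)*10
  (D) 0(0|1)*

Check each option against the DFA on short strings; one disagreement eliminates an option:
  (A) (0|1)*00: on '00' the DFA goes p0 → p0 → p0 and rejects (p0 ∉ Accept), but the regex matches it → eliminate
  (B) 1*(01*01*)*: on ε the DFA stays in p0 and rejects (p0 ∉ Accept), but the regex matches it → eliminate
  (C) (0|1)*10: agrees with the DFA on every string of length ≤ 6
  (D) 0(0|1)*: on '0' the DFA goes p0 → p0 and rejects (p0 ∉ Accept), but the regex matches it → eliminate
Only (C) is consistent with the DFA.
(C) (0|1)*10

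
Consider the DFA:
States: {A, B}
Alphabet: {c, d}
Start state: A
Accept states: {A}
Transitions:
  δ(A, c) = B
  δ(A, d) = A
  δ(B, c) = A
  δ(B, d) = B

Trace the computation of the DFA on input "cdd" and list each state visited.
read 'c': A → B
  read 'd': B → B
  read 'd': B → B
A -> B -> B -> B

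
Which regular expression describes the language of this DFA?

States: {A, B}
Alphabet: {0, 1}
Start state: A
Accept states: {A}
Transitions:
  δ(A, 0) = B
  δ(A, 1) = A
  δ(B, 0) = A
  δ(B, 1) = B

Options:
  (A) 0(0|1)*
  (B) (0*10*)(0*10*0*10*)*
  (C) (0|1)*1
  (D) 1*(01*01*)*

Check each option against the DFA on short strings; one disagreement eliminates an option:
  (A) 0(0|1)*: on ε the DFA stays in A and accepts (A ∈ Accept), but the regex does not match it → eliminate
  (B) (0*10*)(0*10*0*10*)*: on ε the DFA stays in A and accepts (A ∈ Accept), but the regex does not match it → eliminate
  (C) (0|1)*1: on ε the DFA stays in A and accepts (A ∈ Accept), but the regex does not match it → eliminate
  (D) 1*(01*01*)*: agrees with the DFA on every string of length ≤ 6
Only (D) is consistent with the DFA.
(D) 1*(01*01*)*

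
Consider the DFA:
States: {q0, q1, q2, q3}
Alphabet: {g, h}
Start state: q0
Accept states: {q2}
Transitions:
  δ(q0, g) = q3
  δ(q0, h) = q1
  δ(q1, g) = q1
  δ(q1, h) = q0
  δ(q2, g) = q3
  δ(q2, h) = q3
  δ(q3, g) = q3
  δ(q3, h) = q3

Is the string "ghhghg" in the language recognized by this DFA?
Processing string "ghhghg":
  q0 --g--> q3
  q3 --h--> q3
  q3 --h--> q3
  q3 --g--> q3
  q3 --h--> q3
  q3 --g--> q3
Final state: q3
Accept states: {q2}
No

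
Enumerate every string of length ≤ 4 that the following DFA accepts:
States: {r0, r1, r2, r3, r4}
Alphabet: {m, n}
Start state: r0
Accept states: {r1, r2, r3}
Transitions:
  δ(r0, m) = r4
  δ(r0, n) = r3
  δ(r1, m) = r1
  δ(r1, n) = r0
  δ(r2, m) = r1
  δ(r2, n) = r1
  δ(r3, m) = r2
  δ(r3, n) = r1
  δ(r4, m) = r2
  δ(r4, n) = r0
n, mm, nm, nn, mmm, mmn, mnn, nmm, nmn, nnm, mmmm, mmnm, mnmm, mnnm, mnnn, nmmm, nmnm, nnmm, nnnn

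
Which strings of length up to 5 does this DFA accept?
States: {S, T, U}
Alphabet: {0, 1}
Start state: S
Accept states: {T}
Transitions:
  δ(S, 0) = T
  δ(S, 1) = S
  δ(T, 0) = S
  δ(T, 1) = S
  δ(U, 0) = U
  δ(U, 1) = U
0, 10, 000, 010, 110, 0010, 0110, 1000, 1010, 1110, 00000, 00010, 00110, 01000, 01010, 01110, 10010, 10110, 11000, 11010, 11110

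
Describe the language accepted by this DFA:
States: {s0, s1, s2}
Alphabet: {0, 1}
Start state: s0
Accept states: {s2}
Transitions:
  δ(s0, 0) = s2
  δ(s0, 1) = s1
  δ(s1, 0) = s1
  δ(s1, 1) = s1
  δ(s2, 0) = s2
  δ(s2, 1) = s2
Testing a few strings:
  '1' → reject
  '101' → reject
  '0' → accept
  '11' → reject
State roles: s0=no input read; s1=started with 1 (dead); s2=started with 0
All binary strings starting with 0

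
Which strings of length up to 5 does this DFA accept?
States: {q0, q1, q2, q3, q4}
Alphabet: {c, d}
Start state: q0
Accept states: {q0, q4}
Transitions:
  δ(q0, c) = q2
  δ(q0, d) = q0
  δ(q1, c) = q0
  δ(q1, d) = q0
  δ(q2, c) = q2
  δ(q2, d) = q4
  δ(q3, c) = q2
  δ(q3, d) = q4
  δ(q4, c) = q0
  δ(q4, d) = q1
ε, d, cd, dd, ccd, cdc, dcd, ddd, cccd, ccdc, cdcd, cddc, cddd, dccd, dcdc, ddcd, dddd, ccccd, cccdc, ccdcd, ccddc, ccddd, cdccd, cdcdd, cddcd, cdddd, dcccd, dccdc, dcdcd, dcddc, dcddd, ddccd, ddcdc, dddcd, ddddd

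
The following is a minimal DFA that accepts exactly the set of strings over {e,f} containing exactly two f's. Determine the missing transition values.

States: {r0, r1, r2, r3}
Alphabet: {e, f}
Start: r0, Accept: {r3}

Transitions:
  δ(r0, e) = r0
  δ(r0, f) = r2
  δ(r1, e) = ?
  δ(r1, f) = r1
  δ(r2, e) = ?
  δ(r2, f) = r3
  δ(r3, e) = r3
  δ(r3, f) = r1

From the language and accept set, identify what each state tracks — r0: zero f's; r1: ≥ three f's (dead); r2: one f; r3: two f's.
Each missing δ(q, a) is the state matching the new tracked value after reading a.
δ(r1, e) = r1; δ(r2, e) = r2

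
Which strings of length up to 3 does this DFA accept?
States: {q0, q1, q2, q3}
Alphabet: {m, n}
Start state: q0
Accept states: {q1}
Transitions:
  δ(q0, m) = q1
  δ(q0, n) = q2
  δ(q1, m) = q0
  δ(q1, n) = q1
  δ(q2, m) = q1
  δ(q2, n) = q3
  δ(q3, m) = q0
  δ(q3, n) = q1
m, mn, nm, mmm, mnn, nmn, nnn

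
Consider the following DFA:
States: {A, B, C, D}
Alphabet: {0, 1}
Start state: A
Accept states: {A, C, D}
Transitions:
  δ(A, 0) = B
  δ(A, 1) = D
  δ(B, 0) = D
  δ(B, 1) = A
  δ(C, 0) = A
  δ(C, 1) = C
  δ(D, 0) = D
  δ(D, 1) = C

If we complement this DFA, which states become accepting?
Complement accept states = All states \ Original accept states
= {A, B, C, D} \ {A, C, D}
{B}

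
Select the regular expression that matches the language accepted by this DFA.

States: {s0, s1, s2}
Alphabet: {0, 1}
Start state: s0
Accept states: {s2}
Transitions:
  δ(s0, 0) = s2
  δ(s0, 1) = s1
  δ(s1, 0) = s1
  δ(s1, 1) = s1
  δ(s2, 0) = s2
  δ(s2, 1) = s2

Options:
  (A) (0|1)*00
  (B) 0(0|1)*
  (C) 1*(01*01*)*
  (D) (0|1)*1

Check each option against the DFA on short strings; one disagreement eliminates an option:
  (A) (0|1)*00: on '0' the DFA goes s0 → s2 and accepts (s2 ∈ Accept), but the regex does not match it → eliminate
  (B) 0(0|1)*: agrees with the DFA on every string of length ≤ 6
  (C) 1*(01*01*)*: on ε the DFA stays in s0 and rejects (s0 ∉ Accept), but the regex matches it → eliminate
  (D) (0|1)*1: on '0' the DFA goes s0 → s2 and accepts (s2 ∈ Accept), but the regex does not match it → eliminate
Only (B) is consistent with the DFA.
(B) 0(0|1)*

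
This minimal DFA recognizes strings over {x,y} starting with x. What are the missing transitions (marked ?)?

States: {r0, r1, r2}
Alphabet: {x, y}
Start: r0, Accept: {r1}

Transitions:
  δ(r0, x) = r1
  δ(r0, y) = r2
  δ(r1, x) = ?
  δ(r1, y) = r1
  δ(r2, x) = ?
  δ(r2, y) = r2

From the language and accept set, identify what each state tracks — r0: no input read; r1: started with x; r2: started with y (dead).
Each missing δ(q, a) is the state matching the new tracked value after reading a.
δ(r1, x) = r1; δ(r2, x) = r2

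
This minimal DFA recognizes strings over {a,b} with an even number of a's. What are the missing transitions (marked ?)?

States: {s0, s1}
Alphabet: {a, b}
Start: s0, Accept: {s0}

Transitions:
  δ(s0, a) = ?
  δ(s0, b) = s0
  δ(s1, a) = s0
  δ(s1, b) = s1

From the language and accept set, identify what each state tracks — s0: even number of a's so far; s1: odd number of a's so far.
Each missing δ(q, a) is the state matching the new tracked value after reading a.
δ(s0, a) = s1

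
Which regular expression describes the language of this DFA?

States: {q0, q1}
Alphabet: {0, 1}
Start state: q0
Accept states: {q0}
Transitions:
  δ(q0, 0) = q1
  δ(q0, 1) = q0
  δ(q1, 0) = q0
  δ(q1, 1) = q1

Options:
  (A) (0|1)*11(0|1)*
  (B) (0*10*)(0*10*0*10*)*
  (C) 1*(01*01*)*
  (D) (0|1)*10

Check each option against the DFA on short strings; one disagreement eliminates an option:
  (A) (0|1)*11(0|1)*: on ε the DFA stays in q0 and accepts (q0 ∈ Accept), but the regex does not match it → eliminate
  (B) (0*10*)(0*10*0*10*)*: on ε the DFA stays in q0 and accepts (q0 ∈ Accept), but the regex does not match it → eliminate
  (C) 1*(01*01*)*: agrees with the DFA on every string of length ≤ 6
  (D) (0|1)*10: on ε the DFA stays in q0 and accepts (q0 ∈ Accept), but the regex does not match it → eliminate
Only (C) is consistent with the DFA.
(C) 1*(01*01*)*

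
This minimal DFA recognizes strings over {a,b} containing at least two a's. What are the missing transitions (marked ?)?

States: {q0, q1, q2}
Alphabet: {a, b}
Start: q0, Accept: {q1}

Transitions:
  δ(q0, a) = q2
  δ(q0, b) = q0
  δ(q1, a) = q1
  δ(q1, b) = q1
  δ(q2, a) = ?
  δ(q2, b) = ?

From the language and accept set, identify what each state tracks — q0: zero a's seen; q1: ≥ two a's seen; q2: one a seen.
Each missing δ(q, a) is the state matching the new tracked value after reading a.
δ(q2, a) = q1; δ(q2, b) = q2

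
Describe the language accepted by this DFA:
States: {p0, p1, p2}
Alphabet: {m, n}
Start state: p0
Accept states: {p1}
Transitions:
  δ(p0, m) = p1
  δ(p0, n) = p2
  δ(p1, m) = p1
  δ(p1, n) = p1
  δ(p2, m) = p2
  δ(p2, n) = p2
Testing a few strings:
  'mmm' → accept
  'nm' → reject
  'mnm' → accept
  'm' → accept
State roles: p0=no input read; p1=started with m; p2=started with n (dead)
All strings over {m,n} starting with m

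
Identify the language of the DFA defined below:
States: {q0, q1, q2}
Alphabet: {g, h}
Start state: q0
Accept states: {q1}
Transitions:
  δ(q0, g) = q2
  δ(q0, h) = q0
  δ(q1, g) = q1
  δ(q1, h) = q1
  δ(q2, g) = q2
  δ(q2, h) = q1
Testing a few strings:
  'h' → reject
  'ghg' → accept
  'hggh' → accept
  'hh' → reject
State roles: q0=no g seen yet; q1=substring gh seen; q2=seen a g, waiting for h
All strings over {g,h} containing the substring gh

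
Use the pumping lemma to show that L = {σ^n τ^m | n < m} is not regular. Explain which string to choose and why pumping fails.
Assume L is regular with pumping length p. Idea: pumping up the σ-block makes the σ-count reach the τ-count.
Choose s = σ^p τ^(p+1) ∈ L. By the pumping lemma, s = xyz with |xy| ≤ p, |y| > 0, so y = σ^k with k ≥ 1. Then xy²z = σ^(p+k) τ^(p+1). Since p+k ≥ p+1, the number of σ's is no longer strictly less than the number of τ's, so xy²z ∉ L.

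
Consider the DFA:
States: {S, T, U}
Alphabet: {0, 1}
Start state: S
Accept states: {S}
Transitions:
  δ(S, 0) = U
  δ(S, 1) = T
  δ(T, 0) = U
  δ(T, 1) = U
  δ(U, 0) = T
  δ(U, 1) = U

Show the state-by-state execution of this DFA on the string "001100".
read '0': S → U
  read '0': U → T
  read '1': T → U
  read '1': U → U
  read '0': U → T
  read '0': T → U
S -> U -> T -> U -> U -> T -> U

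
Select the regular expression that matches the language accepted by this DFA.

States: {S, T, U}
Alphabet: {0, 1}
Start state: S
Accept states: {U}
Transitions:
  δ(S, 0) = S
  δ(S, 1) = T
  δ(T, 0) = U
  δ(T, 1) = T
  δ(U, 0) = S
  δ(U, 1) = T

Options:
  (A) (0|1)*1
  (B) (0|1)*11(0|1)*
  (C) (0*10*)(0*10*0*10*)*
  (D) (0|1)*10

Check each option against the DFA on short strings; one disagreement eliminates an option:
  (A) (0|1)*1: on '1' the DFA goes S → T and rejects (T ∉ Accept), but the regex matches it → eliminate
  (B) (0|1)*11(0|1)*: on '10' the DFA goes S → T → U and accepts (U ∈ Accept), but the regex does not match it → eliminate
  (C) (0*10*)(0*10*0*10*)*: on '1' the DFA goes S → T and rejects (T ∉ Accept), but the regex matches it → eliminate
  (D) (0|1)*10: agrees with the DFA on every string of length ≤ 6
Only (D) is consistent with the DFA.
(D) (0|1)*10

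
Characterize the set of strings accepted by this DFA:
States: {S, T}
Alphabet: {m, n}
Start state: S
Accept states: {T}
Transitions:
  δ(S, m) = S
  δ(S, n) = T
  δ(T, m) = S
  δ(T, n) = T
Testing a few strings:
  'mnm' → reject
  'n' → accept
  'mn' → accept
  'm' → reject
State roles: S=last symbol not n; T=last symbol is n
All strings over {m,n} ending with n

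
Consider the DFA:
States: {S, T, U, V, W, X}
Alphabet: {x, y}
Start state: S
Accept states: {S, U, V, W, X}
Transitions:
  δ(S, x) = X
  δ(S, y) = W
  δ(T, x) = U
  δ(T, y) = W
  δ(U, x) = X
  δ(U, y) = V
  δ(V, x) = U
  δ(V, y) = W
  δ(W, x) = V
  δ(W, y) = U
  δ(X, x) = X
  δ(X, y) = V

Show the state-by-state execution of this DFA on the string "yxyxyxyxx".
read 'y': S → W
  read 'x': W → V
  read 'y': V → W
  read 'x': W → V
  read 'y': V → W
  read 'x': W → V
  read 'y': V → W
  read 'x': W → V
  read 'x': V → U
S -> W -> V -> W -> V -> W -> V -> W -> V -> U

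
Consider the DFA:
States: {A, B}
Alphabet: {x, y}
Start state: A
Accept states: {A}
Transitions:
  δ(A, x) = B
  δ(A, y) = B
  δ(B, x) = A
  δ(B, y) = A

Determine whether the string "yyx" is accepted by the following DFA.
Processing string "yyx":
  A --y--> B
  B --y--> A
  A --x--> B
Final state: B
Accept states: {A}
No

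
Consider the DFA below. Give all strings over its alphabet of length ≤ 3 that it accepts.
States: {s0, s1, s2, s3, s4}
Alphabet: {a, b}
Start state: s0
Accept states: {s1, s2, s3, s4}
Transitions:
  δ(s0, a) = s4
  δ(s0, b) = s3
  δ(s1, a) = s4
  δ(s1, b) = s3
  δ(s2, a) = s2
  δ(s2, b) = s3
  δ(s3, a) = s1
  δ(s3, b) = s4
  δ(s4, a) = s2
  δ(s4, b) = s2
a, b, aa, ab, ba, bb, aaa, aab, aba, abb, baa, bab, bba, bbb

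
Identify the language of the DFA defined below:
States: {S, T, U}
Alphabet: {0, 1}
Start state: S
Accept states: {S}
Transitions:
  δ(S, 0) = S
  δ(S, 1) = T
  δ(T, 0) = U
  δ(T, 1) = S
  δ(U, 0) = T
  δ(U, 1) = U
Testing a few strings:
  '1' → reject
  '1111' → accept
  '0100' → reject
  '11' → accept
State roles: S=value ≡ 0 (mod 3); T=value ≡ 1 (mod 3); U=value ≡ 2 (mod 3)
All binary strings representing a multiple of 3 (read in base 2; leading zeros allowed and ε counts as 0)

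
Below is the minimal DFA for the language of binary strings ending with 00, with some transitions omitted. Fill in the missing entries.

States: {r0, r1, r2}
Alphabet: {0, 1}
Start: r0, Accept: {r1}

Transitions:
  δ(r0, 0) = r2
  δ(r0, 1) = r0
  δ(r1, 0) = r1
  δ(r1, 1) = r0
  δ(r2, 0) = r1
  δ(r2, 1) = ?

From the language and accept set, identify what each state tracks — r0: last symbol not 0; r1: two trailing 0's; r2: one trailing 0.
Each missing δ(q, a) is the state matching the new tracked value after reading a.
δ(r2, 1) = r0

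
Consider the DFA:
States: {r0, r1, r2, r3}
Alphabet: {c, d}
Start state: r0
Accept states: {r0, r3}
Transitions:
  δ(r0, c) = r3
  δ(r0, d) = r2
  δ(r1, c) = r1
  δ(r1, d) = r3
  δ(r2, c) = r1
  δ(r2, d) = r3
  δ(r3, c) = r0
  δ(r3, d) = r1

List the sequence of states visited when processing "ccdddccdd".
read 'c': r0 → r3
  read 'c': r3 → r0
  read 'd': r0 → r2
  read 'd': r2 → r3
  read 'd': r3 → r1
  read 'c': r1 → r1
  read 'c': r1 → r1
  read 'd': r1 → r3
  read 'd': r3 → r1
r0 -> r3 -> r0 -> r2 -> r3 -> r1 -> r1 -> r1 -> r3 -> r1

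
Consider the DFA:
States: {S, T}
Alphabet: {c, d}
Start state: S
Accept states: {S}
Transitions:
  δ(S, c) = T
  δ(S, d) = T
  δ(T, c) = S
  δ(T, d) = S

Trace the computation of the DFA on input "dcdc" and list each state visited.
read 'd': S → T
  read 'c': T → S
  read 'd': S → T
  read 'c': T → S
S -> T -> S -> T -> S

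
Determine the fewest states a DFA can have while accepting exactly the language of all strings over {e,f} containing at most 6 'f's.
By Myhill–Nerode, count the distinguishable equivalence classes: 8 classes — having seen 0, 1, …, 6, or >6 copies of 'f'; counts 0 through 6 are accepting and >6 is dead.
8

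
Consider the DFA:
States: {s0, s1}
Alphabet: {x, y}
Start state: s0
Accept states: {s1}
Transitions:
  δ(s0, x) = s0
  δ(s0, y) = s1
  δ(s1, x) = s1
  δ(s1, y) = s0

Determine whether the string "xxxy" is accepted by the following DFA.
Processing string "xxxy":
  s0 --x--> s0
  s0 --x--> s0
  s0 --x--> s0
  s0 --y--> s1
Final state: s1
Accept states: {s1}
Yes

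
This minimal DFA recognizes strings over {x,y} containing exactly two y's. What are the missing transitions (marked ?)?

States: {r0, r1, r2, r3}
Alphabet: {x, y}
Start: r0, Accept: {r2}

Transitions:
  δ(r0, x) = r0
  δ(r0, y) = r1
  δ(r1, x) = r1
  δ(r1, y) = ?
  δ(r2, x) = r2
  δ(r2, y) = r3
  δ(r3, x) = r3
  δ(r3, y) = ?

From the language and accept set, identify what each state tracks — r0: zero y's; r1: one y; r2: two y's; r3: ≥ three y's (dead).
Each missing δ(q, a) is the state matching the new tracked value after reading a.
δ(r1, y) = r2; δ(r3, y) = r3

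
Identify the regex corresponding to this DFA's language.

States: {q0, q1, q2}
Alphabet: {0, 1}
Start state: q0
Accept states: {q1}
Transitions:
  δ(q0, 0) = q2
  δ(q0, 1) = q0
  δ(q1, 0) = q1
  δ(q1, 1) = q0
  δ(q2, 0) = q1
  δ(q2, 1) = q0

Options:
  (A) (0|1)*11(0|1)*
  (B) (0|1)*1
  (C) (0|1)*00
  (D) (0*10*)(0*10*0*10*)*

Check each option against the DFA on short strings; one disagreement eliminates an option:
  (A) (0|1)*11(0|1)*: on '00' the DFA goes q0 → q2 → q1 and accepts (q1 ∈ Accept), but the regex does not match it → eliminate
  (B) (0|1)*1: on '1' the DFA goes q0 → q0 and rejects (q0 ∉ Accept), but the regex matches it → eliminate
  (C) (0|1)*00: agrees with the DFA on every string of length ≤ 6
  (D) (0*10*)(0*10*0*10*)*: on '1' the DFA goes q0 → q0 and rejects (q0 ∉ Accept), but the regex matches it → eliminate
Only (C) is consistent with the DFA.
(C) (0|1)*00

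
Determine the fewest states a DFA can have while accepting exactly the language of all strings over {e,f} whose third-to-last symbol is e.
By Myhill–Nerode, count the distinguishable equivalence classes: 2^3 = 8 classes — the DFA must remember the last 3 symbols read; every pair of distinct length-3 suffixes is distinguishable by some continuation.
8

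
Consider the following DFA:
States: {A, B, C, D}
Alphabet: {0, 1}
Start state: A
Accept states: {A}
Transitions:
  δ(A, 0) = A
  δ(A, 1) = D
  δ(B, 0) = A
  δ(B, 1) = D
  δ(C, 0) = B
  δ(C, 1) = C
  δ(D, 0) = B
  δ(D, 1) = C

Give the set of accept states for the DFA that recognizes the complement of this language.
Complement accept states = All states \ Original accept states
= {A, B, C, D} \ {A}
{B, C, D}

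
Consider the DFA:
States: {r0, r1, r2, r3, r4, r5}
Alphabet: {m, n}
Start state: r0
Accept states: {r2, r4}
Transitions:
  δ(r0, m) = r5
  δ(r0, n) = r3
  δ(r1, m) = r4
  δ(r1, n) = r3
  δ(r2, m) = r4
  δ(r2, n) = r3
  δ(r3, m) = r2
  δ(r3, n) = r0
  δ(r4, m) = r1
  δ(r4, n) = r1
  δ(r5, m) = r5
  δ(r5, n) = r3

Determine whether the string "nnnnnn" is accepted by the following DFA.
Processing string "nnnnnn":
  r0 --n--> r3
  r3 --n--> r0
  r0 --n--> r3
  r3 --n--> r0
  r0 --n--> r3
  r3 --n--> r0
Final state: r0
Accept states: {r2, r4}
No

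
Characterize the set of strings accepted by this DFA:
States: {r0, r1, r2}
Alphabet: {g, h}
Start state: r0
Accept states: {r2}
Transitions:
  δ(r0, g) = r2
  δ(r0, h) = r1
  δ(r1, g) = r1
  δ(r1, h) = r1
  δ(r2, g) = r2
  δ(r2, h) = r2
Testing a few strings:
  'h' → reject
  'gg' → accept
  'ghh' → accept
  'hhg' → reject
State roles: r0=no input read; r1=started with h (dead); r2=started with g
All strings over {g,h} starting with g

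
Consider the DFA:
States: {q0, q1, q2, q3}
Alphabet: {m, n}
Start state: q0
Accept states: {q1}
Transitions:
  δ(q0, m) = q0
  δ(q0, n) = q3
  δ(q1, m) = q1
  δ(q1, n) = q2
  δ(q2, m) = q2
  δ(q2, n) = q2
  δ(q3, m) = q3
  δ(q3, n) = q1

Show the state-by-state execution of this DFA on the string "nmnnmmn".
read 'n': q0 → q3
  read 'm': q3 → q3
  read 'n': q3 → q1
  read 'n': q1 → q2
  read 'm': q2 → q2
  read 'm': q2 → q2
  read 'n': q2 → q2
q0 -> q3 -> q3 -> q1 -> q2 -> q2 -> q2 -> q2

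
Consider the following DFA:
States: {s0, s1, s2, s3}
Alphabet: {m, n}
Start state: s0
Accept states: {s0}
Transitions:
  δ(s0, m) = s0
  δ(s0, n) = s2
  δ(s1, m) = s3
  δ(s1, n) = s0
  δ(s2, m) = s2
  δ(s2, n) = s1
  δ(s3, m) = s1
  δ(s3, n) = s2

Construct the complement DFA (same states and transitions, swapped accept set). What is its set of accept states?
Complement accept states = All states \ Original accept states
= {s0, s1, s2, s3} \ {s0}
{s1, s2, s3}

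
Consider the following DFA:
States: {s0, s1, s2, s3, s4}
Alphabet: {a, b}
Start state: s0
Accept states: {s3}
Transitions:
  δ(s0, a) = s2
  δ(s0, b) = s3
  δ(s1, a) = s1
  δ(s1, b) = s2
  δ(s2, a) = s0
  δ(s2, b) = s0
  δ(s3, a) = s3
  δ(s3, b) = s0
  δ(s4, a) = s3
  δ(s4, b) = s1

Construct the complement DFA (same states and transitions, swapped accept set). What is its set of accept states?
Complement accept states = All states \ Original accept states
= {s0, s1, s2, s3, s4} \ {s3}
{s0, s1, s2, s4}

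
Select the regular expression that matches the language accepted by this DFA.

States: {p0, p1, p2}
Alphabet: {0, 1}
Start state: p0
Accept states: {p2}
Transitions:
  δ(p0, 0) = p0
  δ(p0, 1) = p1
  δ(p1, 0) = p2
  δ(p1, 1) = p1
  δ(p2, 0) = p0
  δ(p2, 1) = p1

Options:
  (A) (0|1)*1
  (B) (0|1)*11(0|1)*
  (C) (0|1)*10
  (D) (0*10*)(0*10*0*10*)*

Check each option against the DFA on short strings; one disagreement eliminates an option:
  (A) (0|1)*1: on '1' the DFA goes p0 → p1 and rejects (p1 ∉ Accept), but the regex matches it → eliminate
  (B) (0|1)*11(0|1)*: on '10' the DFA goes p0 → p1 → p2 and accepts (p2 ∈ Accept), but the regex does not match it → eliminate
  (C) (0|1)*10: agrees with the DFA on every string of length ≤ 6
  (D) (0*10*)(0*10*0*10*)*: on '1' the DFA goes p0 → p1 and rejects (p1 ∉ Accept), but the regex matches it → eliminate
Only (C) is consistent with the DFA.
(C) (0|1)*10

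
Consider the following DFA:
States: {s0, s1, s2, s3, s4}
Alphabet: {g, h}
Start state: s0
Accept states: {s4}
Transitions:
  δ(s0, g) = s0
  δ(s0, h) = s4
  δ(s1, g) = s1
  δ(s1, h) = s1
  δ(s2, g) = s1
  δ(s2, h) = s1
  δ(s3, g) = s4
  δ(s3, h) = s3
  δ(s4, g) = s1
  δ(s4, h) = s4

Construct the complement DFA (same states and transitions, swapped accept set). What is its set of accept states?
Complement accept states = All states \ Original accept states
= {s0, s1, s2, s3, s4} \ {s4}
{s0, s1, s2, s3}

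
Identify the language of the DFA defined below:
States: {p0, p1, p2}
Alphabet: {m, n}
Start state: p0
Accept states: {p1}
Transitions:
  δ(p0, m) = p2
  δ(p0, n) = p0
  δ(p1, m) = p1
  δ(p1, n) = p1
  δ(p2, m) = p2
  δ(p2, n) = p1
Testing a few strings:
  'n' → reject
  'nmn' → accept
  'mm' → reject
  'nnn' → reject
State roles: p0=no m seen yet; p1=substring mn seen; p2=seen a m, waiting for n
All strings over {m,n} containing the substring mn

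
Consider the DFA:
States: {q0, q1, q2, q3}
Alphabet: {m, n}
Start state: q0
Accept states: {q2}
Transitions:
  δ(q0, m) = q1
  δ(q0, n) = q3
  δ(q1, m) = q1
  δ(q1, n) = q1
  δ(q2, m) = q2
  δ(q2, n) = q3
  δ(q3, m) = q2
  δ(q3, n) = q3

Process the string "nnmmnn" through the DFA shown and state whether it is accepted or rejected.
Processing string "nnmmnn":
  q0 --n--> q3
  q3 --n--> q3
  q3 --m--> q2
  q2 --m--> q2
  q2 --n--> q3
  q3 --n--> q3
Final state: q3
Accept states: {q2}
No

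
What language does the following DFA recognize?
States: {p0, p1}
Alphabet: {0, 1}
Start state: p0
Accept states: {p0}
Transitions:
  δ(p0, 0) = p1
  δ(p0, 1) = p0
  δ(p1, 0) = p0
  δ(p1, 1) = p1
Testing a few strings:
  '000' → reject
  '110' → reject
  '100' → accept
  '1' → accept
State roles: p0=even number of 0's so far; p1=odd number of 0's so far
All binary strings with an even number of 0's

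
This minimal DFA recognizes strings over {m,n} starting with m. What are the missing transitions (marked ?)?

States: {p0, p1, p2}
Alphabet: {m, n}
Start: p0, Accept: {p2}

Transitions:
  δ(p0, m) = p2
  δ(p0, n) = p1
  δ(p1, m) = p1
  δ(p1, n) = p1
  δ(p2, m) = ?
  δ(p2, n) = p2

From the language and accept set, identify what each state tracks — p0: no input read; p1: started with n (dead); p2: started with m.
Each missing δ(q, a) is the state matching the new tracked value after reading a.
δ(p2, m) = p2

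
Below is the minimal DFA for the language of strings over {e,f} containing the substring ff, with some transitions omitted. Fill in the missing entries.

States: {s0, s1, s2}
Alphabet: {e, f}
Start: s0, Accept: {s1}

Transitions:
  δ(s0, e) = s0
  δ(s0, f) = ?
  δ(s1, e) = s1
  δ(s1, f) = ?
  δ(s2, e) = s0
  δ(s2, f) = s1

From the language and accept set, identify what each state tracks — s0: no progress toward ff; s1: substring ff seen; s2: one trailing f.
Each missing δ(q, a) is the state matching the new tracked value after reading a.
δ(s0, f) = s2; δ(s1, f) = s1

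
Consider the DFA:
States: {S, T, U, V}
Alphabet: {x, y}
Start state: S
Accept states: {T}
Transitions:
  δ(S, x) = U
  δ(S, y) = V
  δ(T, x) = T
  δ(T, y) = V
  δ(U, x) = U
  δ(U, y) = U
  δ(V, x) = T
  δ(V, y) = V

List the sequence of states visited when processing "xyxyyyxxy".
read 'x': S → U
  read 'y': U → U
  read 'x': U → U
  read 'y': U → U
  read 'y': U → U
  read 'y': U → U
  read 'x': U → U
  read 'x': U → U
  read 'y': U → U
S -> U -> U -> U -> U -> U -> U -> U -> U -> U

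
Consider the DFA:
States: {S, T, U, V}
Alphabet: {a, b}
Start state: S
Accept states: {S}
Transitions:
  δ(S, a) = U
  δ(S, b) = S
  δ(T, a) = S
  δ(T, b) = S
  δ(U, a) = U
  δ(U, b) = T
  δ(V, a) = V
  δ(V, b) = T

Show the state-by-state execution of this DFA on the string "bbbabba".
read 'b': S → S
  read 'b': S → S
  read 'b': S → S
  read 'a': S → U
  read 'b': U → T
  read 'b': T → S
  read 'a': S → U
S -> S -> S -> S -> U -> T -> S -> U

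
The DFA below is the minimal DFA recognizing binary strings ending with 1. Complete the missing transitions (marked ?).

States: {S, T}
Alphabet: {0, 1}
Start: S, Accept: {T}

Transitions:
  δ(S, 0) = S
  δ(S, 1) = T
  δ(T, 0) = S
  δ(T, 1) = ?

From the language and accept set, identify what each state tracks — S: last symbol not 1; T: last symbol is 1.
Each missing δ(q, a) is the state matching the new tracked value after reading a.
δ(T, 1) = T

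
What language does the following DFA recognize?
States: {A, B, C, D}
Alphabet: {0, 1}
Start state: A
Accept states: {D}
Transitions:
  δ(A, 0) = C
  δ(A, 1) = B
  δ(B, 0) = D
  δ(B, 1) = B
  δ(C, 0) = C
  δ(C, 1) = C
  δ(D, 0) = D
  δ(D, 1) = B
Testing a few strings:
  '101' → reject
  '0101' → reject
  '000' → reject
  '11' → reject
State roles: A=no input read; B=started with 1, last symbol 1; C=started with 0 (dead); D=started with 1, last symbol 0
All binary strings that start with 1 and end with 0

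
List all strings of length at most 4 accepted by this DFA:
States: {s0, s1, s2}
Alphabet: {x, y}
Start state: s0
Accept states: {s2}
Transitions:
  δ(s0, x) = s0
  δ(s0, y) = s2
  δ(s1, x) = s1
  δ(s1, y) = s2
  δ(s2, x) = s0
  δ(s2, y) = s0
y, xy, xxy, yxy, yyy, xxxy, xyxy, xyyy, yxxy, yyxy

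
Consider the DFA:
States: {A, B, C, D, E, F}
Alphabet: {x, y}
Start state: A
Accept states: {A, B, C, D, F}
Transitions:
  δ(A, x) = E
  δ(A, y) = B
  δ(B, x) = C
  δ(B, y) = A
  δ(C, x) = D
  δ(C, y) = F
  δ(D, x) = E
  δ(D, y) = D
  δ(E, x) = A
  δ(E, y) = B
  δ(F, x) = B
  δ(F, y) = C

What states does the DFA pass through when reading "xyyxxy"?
read 'x': A → E
  read 'y': E → B
  read 'y': B → A
  read 'x': A → E
  read 'x': E → A
  read 'y': A → B
A -> E -> B -> A -> E -> A -> B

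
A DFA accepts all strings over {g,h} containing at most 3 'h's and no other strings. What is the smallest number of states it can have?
By Myhill–Nerode, count the distinguishable equivalence classes: 5 classes — having seen 0, 1, …, 3, or >3 copies of 'h'; counts 0 through 3 are accepting and >3 is dead.
5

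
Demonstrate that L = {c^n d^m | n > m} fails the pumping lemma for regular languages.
Assume L is regular with pumping length p. Idea: pumping down the c-block drops the c-count to at most the d-count.
Choose s = c^(p+1) d^p ∈ L (|s| = 2p+1 ≥ p). By the pumping lemma, s = xyz with |xy| ≤ p, |y| > 0, so y = c^k with k ≥ 1. Take i = 0: xz = c^(p+1−k) d^p. Since k ≥ 1, p+1−k ≤ p, so the number of c's is no longer strictly greater than the number of d's, hence xz ∉ L.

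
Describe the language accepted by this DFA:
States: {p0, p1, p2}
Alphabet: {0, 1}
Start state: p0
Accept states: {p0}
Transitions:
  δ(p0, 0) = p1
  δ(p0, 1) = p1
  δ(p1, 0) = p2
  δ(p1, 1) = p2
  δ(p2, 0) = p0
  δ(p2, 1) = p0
Testing a few strings:
  '000' → accept
  '10' → reject
  '0101' → reject
  '1' → reject
State roles: p0=length ≡ 0 (mod 3); p1=length ≡ 1 (mod 3); p2=length ≡ 2 (mod 3)
All binary strings whose length is a multiple of 3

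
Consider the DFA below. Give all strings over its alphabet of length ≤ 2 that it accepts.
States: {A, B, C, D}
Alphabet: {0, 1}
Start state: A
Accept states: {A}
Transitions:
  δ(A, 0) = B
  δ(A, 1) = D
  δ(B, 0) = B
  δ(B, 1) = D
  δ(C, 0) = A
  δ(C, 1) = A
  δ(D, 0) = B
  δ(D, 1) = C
ε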